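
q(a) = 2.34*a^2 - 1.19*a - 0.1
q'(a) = 4.68*a - 1.19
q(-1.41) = 6.23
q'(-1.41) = -7.79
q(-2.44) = 16.74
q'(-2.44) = -12.61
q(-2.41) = 16.36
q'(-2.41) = -12.47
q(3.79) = 29.00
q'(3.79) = 16.55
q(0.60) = 0.03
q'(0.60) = 1.62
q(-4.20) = 46.18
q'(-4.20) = -20.85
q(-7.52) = 141.18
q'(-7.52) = -36.38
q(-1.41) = 6.23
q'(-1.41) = -7.79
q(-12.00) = 351.14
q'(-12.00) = -57.35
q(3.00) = 17.39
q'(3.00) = 12.85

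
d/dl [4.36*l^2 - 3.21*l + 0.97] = 8.72*l - 3.21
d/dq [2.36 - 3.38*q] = -3.38000000000000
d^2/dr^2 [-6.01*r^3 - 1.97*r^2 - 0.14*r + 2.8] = -36.06*r - 3.94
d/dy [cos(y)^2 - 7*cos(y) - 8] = (7 - 2*cos(y))*sin(y)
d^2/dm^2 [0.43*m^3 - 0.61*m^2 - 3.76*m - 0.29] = 2.58*m - 1.22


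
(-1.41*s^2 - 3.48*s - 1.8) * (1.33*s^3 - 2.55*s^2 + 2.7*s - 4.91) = -1.8753*s^5 - 1.0329*s^4 + 2.673*s^3 + 2.1171*s^2 + 12.2268*s + 8.838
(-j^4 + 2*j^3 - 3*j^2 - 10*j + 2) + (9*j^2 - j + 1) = -j^4 + 2*j^3 + 6*j^2 - 11*j + 3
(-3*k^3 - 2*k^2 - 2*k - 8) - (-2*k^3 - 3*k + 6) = -k^3 - 2*k^2 + k - 14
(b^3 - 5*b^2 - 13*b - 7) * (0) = 0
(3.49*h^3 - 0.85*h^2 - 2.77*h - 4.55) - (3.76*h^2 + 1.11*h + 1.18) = 3.49*h^3 - 4.61*h^2 - 3.88*h - 5.73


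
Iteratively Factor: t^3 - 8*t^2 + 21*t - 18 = (t - 3)*(t^2 - 5*t + 6) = (t - 3)^2*(t - 2)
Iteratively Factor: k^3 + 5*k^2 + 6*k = (k)*(k^2 + 5*k + 6) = k*(k + 3)*(k + 2)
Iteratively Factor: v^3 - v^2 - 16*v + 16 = (v - 1)*(v^2 - 16) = (v - 4)*(v - 1)*(v + 4)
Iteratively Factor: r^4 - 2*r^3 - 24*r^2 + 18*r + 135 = (r + 3)*(r^3 - 5*r^2 - 9*r + 45) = (r - 5)*(r + 3)*(r^2 - 9) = (r - 5)*(r + 3)^2*(r - 3)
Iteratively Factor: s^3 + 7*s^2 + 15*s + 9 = (s + 3)*(s^2 + 4*s + 3) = (s + 3)^2*(s + 1)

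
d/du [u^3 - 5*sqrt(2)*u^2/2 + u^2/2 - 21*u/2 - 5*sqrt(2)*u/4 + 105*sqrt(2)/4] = 3*u^2 - 5*sqrt(2)*u + u - 21/2 - 5*sqrt(2)/4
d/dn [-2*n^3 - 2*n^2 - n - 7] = -6*n^2 - 4*n - 1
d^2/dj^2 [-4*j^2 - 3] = -8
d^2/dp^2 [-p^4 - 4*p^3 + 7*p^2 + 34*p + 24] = -12*p^2 - 24*p + 14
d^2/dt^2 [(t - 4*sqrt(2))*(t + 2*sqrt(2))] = 2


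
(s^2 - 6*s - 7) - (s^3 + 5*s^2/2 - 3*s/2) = -s^3 - 3*s^2/2 - 9*s/2 - 7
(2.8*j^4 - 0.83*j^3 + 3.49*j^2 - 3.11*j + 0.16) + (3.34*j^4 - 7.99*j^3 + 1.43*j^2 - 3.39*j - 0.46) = 6.14*j^4 - 8.82*j^3 + 4.92*j^2 - 6.5*j - 0.3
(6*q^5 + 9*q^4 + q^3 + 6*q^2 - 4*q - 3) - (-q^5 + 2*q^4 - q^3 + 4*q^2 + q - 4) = 7*q^5 + 7*q^4 + 2*q^3 + 2*q^2 - 5*q + 1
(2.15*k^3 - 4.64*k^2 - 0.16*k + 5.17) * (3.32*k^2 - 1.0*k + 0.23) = 7.138*k^5 - 17.5548*k^4 + 4.6033*k^3 + 16.2572*k^2 - 5.2068*k + 1.1891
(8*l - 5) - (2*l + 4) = 6*l - 9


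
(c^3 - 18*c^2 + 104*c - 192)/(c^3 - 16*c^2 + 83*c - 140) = (c^2 - 14*c + 48)/(c^2 - 12*c + 35)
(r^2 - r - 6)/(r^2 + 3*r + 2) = (r - 3)/(r + 1)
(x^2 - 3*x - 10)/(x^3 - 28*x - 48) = (x - 5)/(x^2 - 2*x - 24)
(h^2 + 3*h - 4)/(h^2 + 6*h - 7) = (h + 4)/(h + 7)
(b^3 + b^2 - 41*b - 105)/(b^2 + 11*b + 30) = (b^2 - 4*b - 21)/(b + 6)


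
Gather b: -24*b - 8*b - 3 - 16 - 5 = -32*b - 24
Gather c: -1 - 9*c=-9*c - 1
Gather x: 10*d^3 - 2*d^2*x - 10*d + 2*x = 10*d^3 - 10*d + x*(2 - 2*d^2)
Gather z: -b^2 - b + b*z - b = -b^2 + b*z - 2*b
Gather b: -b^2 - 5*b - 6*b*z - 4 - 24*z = -b^2 + b*(-6*z - 5) - 24*z - 4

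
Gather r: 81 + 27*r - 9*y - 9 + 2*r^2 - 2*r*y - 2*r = 2*r^2 + r*(25 - 2*y) - 9*y + 72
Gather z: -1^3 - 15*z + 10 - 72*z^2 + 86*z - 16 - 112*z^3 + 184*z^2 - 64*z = -112*z^3 + 112*z^2 + 7*z - 7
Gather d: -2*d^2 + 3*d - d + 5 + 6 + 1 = -2*d^2 + 2*d + 12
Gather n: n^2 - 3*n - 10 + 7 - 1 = n^2 - 3*n - 4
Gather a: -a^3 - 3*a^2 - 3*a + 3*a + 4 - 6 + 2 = -a^3 - 3*a^2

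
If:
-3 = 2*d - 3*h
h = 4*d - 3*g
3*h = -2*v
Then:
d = -v - 3/2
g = -10*v/9 - 2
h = -2*v/3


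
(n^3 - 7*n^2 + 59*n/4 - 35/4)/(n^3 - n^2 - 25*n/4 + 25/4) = (2*n - 7)/(2*n + 5)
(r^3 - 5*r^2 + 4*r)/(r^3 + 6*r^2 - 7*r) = (r - 4)/(r + 7)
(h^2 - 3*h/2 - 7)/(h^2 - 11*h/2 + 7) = (h + 2)/(h - 2)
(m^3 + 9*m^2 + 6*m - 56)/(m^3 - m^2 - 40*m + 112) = (m^2 + 2*m - 8)/(m^2 - 8*m + 16)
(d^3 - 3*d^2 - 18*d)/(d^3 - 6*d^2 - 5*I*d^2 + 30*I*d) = (d + 3)/(d - 5*I)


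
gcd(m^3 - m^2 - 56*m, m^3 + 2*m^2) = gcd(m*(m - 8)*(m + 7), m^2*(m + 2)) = m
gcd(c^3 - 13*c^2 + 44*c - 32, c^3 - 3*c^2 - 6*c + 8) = c^2 - 5*c + 4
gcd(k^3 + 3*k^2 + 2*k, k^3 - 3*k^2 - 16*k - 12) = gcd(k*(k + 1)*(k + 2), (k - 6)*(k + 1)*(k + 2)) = k^2 + 3*k + 2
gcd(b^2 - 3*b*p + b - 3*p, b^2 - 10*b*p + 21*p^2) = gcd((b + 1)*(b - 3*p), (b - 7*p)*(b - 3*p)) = -b + 3*p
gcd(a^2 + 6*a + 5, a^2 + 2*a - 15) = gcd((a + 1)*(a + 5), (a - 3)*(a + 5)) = a + 5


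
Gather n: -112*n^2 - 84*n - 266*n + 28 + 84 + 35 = -112*n^2 - 350*n + 147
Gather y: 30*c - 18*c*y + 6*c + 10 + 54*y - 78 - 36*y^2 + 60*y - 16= 36*c - 36*y^2 + y*(114 - 18*c) - 84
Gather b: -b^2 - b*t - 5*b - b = -b^2 + b*(-t - 6)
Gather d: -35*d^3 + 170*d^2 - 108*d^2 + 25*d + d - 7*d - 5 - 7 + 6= -35*d^3 + 62*d^2 + 19*d - 6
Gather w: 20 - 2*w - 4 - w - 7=9 - 3*w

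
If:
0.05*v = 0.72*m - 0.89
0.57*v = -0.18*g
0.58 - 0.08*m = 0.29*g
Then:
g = 1.67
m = 1.20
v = -0.53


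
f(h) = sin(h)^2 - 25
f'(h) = 2*sin(h)*cos(h)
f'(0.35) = 0.64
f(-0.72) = -24.57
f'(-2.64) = 0.84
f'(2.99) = -0.30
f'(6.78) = 0.84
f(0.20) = -24.96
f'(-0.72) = -0.99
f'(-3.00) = 0.28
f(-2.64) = -24.77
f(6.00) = -24.92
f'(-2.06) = 0.83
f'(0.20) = 0.39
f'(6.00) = -0.54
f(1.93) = -24.12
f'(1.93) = -0.66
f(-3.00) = -24.98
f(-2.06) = -24.22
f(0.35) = -24.88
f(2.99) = -24.98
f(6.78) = -24.77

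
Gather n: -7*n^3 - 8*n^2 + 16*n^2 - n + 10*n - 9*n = -7*n^3 + 8*n^2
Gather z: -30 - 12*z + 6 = -12*z - 24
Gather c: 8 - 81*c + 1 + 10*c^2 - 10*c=10*c^2 - 91*c + 9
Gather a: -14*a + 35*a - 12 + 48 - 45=21*a - 9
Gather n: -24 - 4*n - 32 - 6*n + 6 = -10*n - 50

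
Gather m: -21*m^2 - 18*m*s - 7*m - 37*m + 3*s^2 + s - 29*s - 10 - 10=-21*m^2 + m*(-18*s - 44) + 3*s^2 - 28*s - 20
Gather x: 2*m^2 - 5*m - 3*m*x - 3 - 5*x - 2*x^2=2*m^2 - 5*m - 2*x^2 + x*(-3*m - 5) - 3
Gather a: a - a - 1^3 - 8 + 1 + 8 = 0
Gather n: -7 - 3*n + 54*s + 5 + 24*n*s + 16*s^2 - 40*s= n*(24*s - 3) + 16*s^2 + 14*s - 2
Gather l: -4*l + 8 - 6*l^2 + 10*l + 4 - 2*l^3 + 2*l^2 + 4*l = -2*l^3 - 4*l^2 + 10*l + 12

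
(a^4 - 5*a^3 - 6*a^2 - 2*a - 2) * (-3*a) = -3*a^5 + 15*a^4 + 18*a^3 + 6*a^2 + 6*a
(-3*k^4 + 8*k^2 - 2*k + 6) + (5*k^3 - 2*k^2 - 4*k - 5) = -3*k^4 + 5*k^3 + 6*k^2 - 6*k + 1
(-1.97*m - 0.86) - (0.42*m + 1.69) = -2.39*m - 2.55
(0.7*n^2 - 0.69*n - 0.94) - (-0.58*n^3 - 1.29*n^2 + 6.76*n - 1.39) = 0.58*n^3 + 1.99*n^2 - 7.45*n + 0.45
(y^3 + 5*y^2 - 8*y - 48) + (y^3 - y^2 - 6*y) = 2*y^3 + 4*y^2 - 14*y - 48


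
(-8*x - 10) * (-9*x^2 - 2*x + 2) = 72*x^3 + 106*x^2 + 4*x - 20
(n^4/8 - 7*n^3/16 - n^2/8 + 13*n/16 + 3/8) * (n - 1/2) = n^5/8 - n^4/2 + 3*n^3/32 + 7*n^2/8 - n/32 - 3/16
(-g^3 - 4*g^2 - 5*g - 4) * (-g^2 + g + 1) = g^5 + 3*g^4 - 5*g^2 - 9*g - 4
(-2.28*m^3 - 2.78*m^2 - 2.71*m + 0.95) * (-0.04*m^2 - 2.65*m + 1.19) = 0.0912*m^5 + 6.1532*m^4 + 4.7622*m^3 + 3.8353*m^2 - 5.7424*m + 1.1305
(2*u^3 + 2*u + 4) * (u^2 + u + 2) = 2*u^5 + 2*u^4 + 6*u^3 + 6*u^2 + 8*u + 8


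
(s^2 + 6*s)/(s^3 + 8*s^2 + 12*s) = 1/(s + 2)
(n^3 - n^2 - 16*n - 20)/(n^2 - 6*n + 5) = (n^2 + 4*n + 4)/(n - 1)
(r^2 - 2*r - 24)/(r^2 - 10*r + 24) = (r + 4)/(r - 4)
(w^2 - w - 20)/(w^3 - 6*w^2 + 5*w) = (w + 4)/(w*(w - 1))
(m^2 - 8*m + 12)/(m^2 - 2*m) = (m - 6)/m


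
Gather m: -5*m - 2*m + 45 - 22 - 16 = 7 - 7*m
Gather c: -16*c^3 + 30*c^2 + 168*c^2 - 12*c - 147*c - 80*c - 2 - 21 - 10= -16*c^3 + 198*c^2 - 239*c - 33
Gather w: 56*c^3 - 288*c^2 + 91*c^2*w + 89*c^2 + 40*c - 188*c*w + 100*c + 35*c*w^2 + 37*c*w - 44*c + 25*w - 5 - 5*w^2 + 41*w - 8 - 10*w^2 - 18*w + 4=56*c^3 - 199*c^2 + 96*c + w^2*(35*c - 15) + w*(91*c^2 - 151*c + 48) - 9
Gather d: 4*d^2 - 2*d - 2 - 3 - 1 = 4*d^2 - 2*d - 6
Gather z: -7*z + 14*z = 7*z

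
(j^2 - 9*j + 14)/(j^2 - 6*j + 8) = (j - 7)/(j - 4)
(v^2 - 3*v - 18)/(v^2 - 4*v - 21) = (v - 6)/(v - 7)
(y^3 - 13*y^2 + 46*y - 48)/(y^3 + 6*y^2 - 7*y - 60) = (y^2 - 10*y + 16)/(y^2 + 9*y + 20)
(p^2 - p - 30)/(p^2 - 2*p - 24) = (p + 5)/(p + 4)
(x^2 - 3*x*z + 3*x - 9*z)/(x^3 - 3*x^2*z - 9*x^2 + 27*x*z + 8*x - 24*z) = (x + 3)/(x^2 - 9*x + 8)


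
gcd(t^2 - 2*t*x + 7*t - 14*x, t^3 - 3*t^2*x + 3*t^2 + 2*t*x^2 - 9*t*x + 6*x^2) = -t + 2*x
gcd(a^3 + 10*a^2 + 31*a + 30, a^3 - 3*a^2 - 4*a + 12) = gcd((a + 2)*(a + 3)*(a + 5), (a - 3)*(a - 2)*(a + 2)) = a + 2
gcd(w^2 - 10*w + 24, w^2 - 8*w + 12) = w - 6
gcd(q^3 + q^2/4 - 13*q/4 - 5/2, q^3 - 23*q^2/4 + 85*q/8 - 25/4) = q - 2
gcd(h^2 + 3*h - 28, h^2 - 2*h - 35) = 1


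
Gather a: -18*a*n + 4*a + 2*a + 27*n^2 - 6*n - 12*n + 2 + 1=a*(6 - 18*n) + 27*n^2 - 18*n + 3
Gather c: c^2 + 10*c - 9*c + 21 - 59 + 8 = c^2 + c - 30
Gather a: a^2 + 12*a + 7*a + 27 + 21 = a^2 + 19*a + 48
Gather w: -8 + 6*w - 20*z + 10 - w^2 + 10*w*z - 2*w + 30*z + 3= -w^2 + w*(10*z + 4) + 10*z + 5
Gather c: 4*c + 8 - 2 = 4*c + 6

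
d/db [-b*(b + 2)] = -2*b - 2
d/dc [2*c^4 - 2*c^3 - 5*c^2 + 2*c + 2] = 8*c^3 - 6*c^2 - 10*c + 2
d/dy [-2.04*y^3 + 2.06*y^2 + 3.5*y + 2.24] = -6.12*y^2 + 4.12*y + 3.5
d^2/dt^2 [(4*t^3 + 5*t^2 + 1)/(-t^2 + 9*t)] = 6*(-123*t^3 - t^2 + 9*t - 27)/(t^3*(t^3 - 27*t^2 + 243*t - 729))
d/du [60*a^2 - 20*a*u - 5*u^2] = -20*a - 10*u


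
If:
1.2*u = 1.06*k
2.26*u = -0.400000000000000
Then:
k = -0.20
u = -0.18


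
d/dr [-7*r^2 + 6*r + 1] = 6 - 14*r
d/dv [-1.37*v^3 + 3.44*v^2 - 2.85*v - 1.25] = -4.11*v^2 + 6.88*v - 2.85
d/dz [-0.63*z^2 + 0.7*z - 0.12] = 0.7 - 1.26*z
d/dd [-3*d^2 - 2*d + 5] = -6*d - 2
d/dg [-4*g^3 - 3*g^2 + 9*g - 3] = -12*g^2 - 6*g + 9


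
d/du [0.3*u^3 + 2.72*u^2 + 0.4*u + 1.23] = 0.9*u^2 + 5.44*u + 0.4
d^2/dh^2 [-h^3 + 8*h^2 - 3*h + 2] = 16 - 6*h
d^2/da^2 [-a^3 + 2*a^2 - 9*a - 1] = 4 - 6*a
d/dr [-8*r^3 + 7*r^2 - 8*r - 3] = -24*r^2 + 14*r - 8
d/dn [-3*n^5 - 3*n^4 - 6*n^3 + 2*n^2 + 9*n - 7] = -15*n^4 - 12*n^3 - 18*n^2 + 4*n + 9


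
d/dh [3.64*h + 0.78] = 3.64000000000000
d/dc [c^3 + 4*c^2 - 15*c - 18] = 3*c^2 + 8*c - 15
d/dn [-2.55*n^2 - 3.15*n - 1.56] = -5.1*n - 3.15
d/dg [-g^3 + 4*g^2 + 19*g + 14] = -3*g^2 + 8*g + 19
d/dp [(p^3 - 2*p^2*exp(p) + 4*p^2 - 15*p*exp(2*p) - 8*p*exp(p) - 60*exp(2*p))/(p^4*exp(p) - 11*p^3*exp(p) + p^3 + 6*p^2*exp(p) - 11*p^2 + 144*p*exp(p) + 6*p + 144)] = ((-p^3 + 2*p^2*exp(p) - 4*p^2 + 15*p*exp(2*p) + 8*p*exp(p) + 60*exp(2*p))*(p^4*exp(p) - 7*p^3*exp(p) - 27*p^2*exp(p) + 3*p^2 + 156*p*exp(p) - 22*p + 144*exp(p) + 6) + (-2*p^2*exp(p) + 3*p^2 - 30*p*exp(2*p) - 12*p*exp(p) + 8*p - 135*exp(2*p) - 8*exp(p))*(p^4*exp(p) - 11*p^3*exp(p) + p^3 + 6*p^2*exp(p) - 11*p^2 + 144*p*exp(p) + 6*p + 144))/(p^4*exp(p) - 11*p^3*exp(p) + p^3 + 6*p^2*exp(p) - 11*p^2 + 144*p*exp(p) + 6*p + 144)^2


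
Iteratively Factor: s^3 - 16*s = (s)*(s^2 - 16) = s*(s + 4)*(s - 4)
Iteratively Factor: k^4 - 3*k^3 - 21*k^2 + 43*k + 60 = (k - 3)*(k^3 - 21*k - 20) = (k - 3)*(k + 4)*(k^2 - 4*k - 5) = (k - 3)*(k + 1)*(k + 4)*(k - 5)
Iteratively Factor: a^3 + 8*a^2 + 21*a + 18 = (a + 2)*(a^2 + 6*a + 9) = (a + 2)*(a + 3)*(a + 3)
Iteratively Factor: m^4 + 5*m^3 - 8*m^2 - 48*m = (m)*(m^3 + 5*m^2 - 8*m - 48) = m*(m - 3)*(m^2 + 8*m + 16) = m*(m - 3)*(m + 4)*(m + 4)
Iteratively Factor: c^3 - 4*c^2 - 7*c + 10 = (c - 1)*(c^2 - 3*c - 10) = (c - 5)*(c - 1)*(c + 2)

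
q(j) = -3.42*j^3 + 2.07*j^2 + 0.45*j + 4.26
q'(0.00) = 0.45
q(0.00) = 4.26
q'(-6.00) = -393.75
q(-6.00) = 814.80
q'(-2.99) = -103.65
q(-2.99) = 112.84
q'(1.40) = -13.86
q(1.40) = -0.44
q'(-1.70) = -36.24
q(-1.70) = 26.28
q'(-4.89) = -265.13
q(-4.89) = 451.46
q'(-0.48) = -3.90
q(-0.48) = 4.90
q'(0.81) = -2.93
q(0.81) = 4.17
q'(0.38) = 0.54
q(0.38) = 4.54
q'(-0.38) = -2.60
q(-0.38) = 4.58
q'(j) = -10.26*j^2 + 4.14*j + 0.45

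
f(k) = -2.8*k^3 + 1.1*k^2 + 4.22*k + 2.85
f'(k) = -8.4*k^2 + 2.2*k + 4.22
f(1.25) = 4.38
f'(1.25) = -6.16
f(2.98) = -48.90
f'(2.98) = -63.82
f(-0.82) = 1.67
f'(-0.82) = -3.23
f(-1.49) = 8.27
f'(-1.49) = -17.71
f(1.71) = -0.72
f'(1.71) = -16.58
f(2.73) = -34.40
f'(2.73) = -52.38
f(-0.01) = 2.81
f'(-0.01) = 4.20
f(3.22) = -65.64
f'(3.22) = -75.79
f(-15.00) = 9637.05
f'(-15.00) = -1918.78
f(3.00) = -50.19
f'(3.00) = -64.78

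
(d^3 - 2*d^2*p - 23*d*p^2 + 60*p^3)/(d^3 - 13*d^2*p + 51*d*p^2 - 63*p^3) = (d^2 + d*p - 20*p^2)/(d^2 - 10*d*p + 21*p^2)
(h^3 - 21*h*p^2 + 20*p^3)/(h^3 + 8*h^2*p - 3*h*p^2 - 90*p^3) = (-h^2 + 5*h*p - 4*p^2)/(-h^2 - 3*h*p + 18*p^2)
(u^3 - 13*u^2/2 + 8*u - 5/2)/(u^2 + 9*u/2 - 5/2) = (u^2 - 6*u + 5)/(u + 5)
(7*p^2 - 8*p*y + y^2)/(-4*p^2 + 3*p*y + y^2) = (-7*p + y)/(4*p + y)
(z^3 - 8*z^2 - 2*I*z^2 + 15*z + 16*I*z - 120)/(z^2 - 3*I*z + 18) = (z^2 - z*(8 + 5*I) + 40*I)/(z - 6*I)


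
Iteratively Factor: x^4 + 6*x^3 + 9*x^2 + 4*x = (x + 1)*(x^3 + 5*x^2 + 4*x) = (x + 1)^2*(x^2 + 4*x) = x*(x + 1)^2*(x + 4)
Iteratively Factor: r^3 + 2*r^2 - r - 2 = (r + 2)*(r^2 - 1) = (r - 1)*(r + 2)*(r + 1)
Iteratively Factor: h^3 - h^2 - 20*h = (h - 5)*(h^2 + 4*h) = h*(h - 5)*(h + 4)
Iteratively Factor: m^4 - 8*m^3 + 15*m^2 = (m)*(m^3 - 8*m^2 + 15*m) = m*(m - 3)*(m^2 - 5*m) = m^2*(m - 3)*(m - 5)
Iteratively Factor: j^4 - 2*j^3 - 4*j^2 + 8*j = (j - 2)*(j^3 - 4*j) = (j - 2)^2*(j^2 + 2*j) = (j - 2)^2*(j + 2)*(j)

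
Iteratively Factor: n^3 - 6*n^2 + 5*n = (n)*(n^2 - 6*n + 5) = n*(n - 5)*(n - 1)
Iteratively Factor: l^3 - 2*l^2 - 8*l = (l)*(l^2 - 2*l - 8) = l*(l - 4)*(l + 2)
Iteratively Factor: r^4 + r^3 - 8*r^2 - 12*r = (r + 2)*(r^3 - r^2 - 6*r) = (r - 3)*(r + 2)*(r^2 + 2*r) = (r - 3)*(r + 2)^2*(r)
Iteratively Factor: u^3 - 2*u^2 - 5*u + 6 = (u + 2)*(u^2 - 4*u + 3) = (u - 3)*(u + 2)*(u - 1)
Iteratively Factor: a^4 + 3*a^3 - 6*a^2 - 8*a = (a)*(a^3 + 3*a^2 - 6*a - 8) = a*(a - 2)*(a^2 + 5*a + 4) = a*(a - 2)*(a + 1)*(a + 4)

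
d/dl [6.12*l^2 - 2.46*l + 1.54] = 12.24*l - 2.46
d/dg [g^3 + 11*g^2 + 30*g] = 3*g^2 + 22*g + 30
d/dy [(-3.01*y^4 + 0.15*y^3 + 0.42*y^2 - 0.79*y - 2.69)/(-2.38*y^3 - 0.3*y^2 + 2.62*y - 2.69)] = (7.1638*y^6 + 1.806*y^5 - 22.704*y^4 + 29.4132*y^3 - 19.5537*y^2 - 3.8736*y + 9.1729)/(5.6644*y^6 + 1.428*y^5 - 12.3812*y^4 + 11.2324*y^3 + 8.4784*y^2 - 14.0956*y + 7.2361)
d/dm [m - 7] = 1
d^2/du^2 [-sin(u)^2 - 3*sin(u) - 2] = 3*sin(u) - 2*cos(2*u)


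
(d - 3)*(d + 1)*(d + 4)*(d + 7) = d^4 + 9*d^3 + 3*d^2 - 89*d - 84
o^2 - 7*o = o*(o - 7)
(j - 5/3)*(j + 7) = j^2 + 16*j/3 - 35/3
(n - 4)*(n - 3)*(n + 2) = n^3 - 5*n^2 - 2*n + 24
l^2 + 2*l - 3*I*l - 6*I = (l + 2)*(l - 3*I)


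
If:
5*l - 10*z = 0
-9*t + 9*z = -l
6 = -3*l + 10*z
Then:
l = 3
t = 11/6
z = 3/2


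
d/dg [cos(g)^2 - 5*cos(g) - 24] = (5 - 2*cos(g))*sin(g)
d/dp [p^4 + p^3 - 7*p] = 4*p^3 + 3*p^2 - 7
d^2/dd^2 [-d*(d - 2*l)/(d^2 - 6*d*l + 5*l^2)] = 2*l*(-4*d^3 + 15*d^2*l - 30*d*l^2 + 35*l^3)/(d^6 - 18*d^5*l + 123*d^4*l^2 - 396*d^3*l^3 + 615*d^2*l^4 - 450*d*l^5 + 125*l^6)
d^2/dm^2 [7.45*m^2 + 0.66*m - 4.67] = 14.9000000000000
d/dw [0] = 0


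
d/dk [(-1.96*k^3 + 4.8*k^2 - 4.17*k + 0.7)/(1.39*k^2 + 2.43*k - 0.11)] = (-2.7244*k^4 - 9.5256*k^3 + 18.1071*k^2 - 3.002*k - 1.2423)/(1.9321*k^4 + 6.7554*k^3 + 5.5991*k^2 - 0.5346*k + 0.0121)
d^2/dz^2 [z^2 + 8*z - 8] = 2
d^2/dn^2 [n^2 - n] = 2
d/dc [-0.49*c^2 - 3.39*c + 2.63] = -0.98*c - 3.39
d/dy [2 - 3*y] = -3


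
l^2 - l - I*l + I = (l - 1)*(l - I)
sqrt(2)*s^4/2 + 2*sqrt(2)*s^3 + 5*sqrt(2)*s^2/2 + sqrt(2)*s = s*(s/2 + 1/2)*(s + 2)*(sqrt(2)*s + sqrt(2))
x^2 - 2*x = x*(x - 2)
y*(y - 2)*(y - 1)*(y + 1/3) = y^4 - 8*y^3/3 + y^2 + 2*y/3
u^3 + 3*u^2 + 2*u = u*(u + 1)*(u + 2)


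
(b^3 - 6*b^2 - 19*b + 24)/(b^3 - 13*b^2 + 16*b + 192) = (b - 1)/(b - 8)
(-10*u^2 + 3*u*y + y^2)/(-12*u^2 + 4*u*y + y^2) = (5*u + y)/(6*u + y)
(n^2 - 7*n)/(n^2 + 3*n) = (n - 7)/(n + 3)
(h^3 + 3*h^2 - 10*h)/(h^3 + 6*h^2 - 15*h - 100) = h*(h - 2)/(h^2 + h - 20)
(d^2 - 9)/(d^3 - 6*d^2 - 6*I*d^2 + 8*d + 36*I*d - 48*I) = (d^2 - 9)/(d^3 + d^2*(-6 - 6*I) + d*(8 + 36*I) - 48*I)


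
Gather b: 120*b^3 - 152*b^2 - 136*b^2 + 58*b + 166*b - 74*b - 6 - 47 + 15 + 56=120*b^3 - 288*b^2 + 150*b + 18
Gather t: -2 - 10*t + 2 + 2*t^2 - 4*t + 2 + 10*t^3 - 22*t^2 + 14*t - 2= 10*t^3 - 20*t^2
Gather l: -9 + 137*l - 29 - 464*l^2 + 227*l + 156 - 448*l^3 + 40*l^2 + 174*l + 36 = -448*l^3 - 424*l^2 + 538*l + 154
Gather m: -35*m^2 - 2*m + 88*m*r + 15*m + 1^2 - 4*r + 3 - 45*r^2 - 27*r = -35*m^2 + m*(88*r + 13) - 45*r^2 - 31*r + 4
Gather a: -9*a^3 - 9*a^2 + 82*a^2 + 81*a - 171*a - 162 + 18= -9*a^3 + 73*a^2 - 90*a - 144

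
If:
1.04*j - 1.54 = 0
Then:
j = 1.48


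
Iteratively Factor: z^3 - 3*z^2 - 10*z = (z + 2)*(z^2 - 5*z) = z*(z + 2)*(z - 5)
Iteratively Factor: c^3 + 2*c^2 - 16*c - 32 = (c + 4)*(c^2 - 2*c - 8) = (c + 2)*(c + 4)*(c - 4)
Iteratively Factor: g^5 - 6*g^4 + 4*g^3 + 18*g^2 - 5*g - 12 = (g - 1)*(g^4 - 5*g^3 - g^2 + 17*g + 12) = (g - 4)*(g - 1)*(g^3 - g^2 - 5*g - 3) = (g - 4)*(g - 1)*(g + 1)*(g^2 - 2*g - 3) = (g - 4)*(g - 1)*(g + 1)^2*(g - 3)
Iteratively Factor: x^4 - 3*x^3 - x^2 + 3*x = (x - 1)*(x^3 - 2*x^2 - 3*x) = (x - 1)*(x + 1)*(x^2 - 3*x) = x*(x - 1)*(x + 1)*(x - 3)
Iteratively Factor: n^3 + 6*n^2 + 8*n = (n)*(n^2 + 6*n + 8) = n*(n + 4)*(n + 2)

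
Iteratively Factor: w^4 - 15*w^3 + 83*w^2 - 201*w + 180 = (w - 3)*(w^3 - 12*w^2 + 47*w - 60) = (w - 5)*(w - 3)*(w^2 - 7*w + 12) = (w - 5)*(w - 3)^2*(w - 4)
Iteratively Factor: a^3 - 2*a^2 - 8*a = (a + 2)*(a^2 - 4*a) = (a - 4)*(a + 2)*(a)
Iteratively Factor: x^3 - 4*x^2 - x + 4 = (x - 4)*(x^2 - 1) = (x - 4)*(x + 1)*(x - 1)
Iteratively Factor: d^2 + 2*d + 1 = (d + 1)*(d + 1)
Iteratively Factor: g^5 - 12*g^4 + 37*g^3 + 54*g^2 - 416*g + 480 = (g - 2)*(g^4 - 10*g^3 + 17*g^2 + 88*g - 240) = (g - 5)*(g - 2)*(g^3 - 5*g^2 - 8*g + 48) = (g - 5)*(g - 4)*(g - 2)*(g^2 - g - 12) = (g - 5)*(g - 4)^2*(g - 2)*(g + 3)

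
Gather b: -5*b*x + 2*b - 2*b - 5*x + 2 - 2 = -5*b*x - 5*x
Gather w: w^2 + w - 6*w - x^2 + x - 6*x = w^2 - 5*w - x^2 - 5*x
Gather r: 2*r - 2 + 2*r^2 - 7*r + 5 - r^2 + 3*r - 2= r^2 - 2*r + 1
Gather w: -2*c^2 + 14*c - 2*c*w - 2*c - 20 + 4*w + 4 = -2*c^2 + 12*c + w*(4 - 2*c) - 16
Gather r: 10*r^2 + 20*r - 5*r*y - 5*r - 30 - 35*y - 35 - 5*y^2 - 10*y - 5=10*r^2 + r*(15 - 5*y) - 5*y^2 - 45*y - 70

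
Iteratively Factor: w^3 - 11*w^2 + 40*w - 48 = (w - 3)*(w^2 - 8*w + 16) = (w - 4)*(w - 3)*(w - 4)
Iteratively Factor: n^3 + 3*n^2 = (n + 3)*(n^2) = n*(n + 3)*(n)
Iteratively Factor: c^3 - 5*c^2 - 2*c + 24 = (c - 4)*(c^2 - c - 6) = (c - 4)*(c + 2)*(c - 3)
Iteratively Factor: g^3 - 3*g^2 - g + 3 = (g - 3)*(g^2 - 1) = (g - 3)*(g + 1)*(g - 1)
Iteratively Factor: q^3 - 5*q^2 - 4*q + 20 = (q - 5)*(q^2 - 4) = (q - 5)*(q - 2)*(q + 2)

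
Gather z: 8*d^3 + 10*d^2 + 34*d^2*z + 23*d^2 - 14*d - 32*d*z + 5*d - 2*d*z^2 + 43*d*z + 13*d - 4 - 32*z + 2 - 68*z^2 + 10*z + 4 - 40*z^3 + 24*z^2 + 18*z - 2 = 8*d^3 + 33*d^2 + 4*d - 40*z^3 + z^2*(-2*d - 44) + z*(34*d^2 + 11*d - 4)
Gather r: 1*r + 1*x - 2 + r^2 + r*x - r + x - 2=r^2 + r*x + 2*x - 4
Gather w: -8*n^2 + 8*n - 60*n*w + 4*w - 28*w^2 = -8*n^2 + 8*n - 28*w^2 + w*(4 - 60*n)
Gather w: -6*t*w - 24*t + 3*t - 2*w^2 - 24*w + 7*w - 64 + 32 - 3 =-21*t - 2*w^2 + w*(-6*t - 17) - 35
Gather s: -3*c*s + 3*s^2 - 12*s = 3*s^2 + s*(-3*c - 12)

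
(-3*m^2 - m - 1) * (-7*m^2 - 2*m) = 21*m^4 + 13*m^3 + 9*m^2 + 2*m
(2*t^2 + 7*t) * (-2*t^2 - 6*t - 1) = -4*t^4 - 26*t^3 - 44*t^2 - 7*t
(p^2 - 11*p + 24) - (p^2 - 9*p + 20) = 4 - 2*p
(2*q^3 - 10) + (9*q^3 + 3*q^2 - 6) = 11*q^3 + 3*q^2 - 16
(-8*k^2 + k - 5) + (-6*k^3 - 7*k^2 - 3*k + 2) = -6*k^3 - 15*k^2 - 2*k - 3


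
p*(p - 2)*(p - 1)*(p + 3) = p^4 - 7*p^2 + 6*p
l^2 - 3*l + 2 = (l - 2)*(l - 1)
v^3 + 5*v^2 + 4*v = v*(v + 1)*(v + 4)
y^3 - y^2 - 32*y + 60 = (y - 5)*(y - 2)*(y + 6)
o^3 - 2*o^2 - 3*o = o*(o - 3)*(o + 1)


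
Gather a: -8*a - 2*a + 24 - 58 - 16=-10*a - 50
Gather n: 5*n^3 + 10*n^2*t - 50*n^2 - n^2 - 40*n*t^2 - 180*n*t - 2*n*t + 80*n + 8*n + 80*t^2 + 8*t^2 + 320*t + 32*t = 5*n^3 + n^2*(10*t - 51) + n*(-40*t^2 - 182*t + 88) + 88*t^2 + 352*t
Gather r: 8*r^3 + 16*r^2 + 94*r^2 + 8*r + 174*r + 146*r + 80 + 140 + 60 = 8*r^3 + 110*r^2 + 328*r + 280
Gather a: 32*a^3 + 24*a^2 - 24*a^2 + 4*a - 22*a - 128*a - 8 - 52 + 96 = 32*a^3 - 146*a + 36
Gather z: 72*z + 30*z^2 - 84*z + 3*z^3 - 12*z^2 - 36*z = 3*z^3 + 18*z^2 - 48*z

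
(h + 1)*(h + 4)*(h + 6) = h^3 + 11*h^2 + 34*h + 24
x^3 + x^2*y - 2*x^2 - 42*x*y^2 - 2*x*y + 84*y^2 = (x - 2)*(x - 6*y)*(x + 7*y)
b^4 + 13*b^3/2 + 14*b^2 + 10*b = b*(b + 2)^2*(b + 5/2)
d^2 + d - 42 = (d - 6)*(d + 7)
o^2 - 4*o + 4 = (o - 2)^2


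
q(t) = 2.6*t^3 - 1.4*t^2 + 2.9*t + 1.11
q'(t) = 7.8*t^2 - 2.8*t + 2.9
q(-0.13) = 0.70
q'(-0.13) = 3.40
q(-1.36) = -11.96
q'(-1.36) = 21.13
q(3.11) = 74.80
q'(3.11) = 69.63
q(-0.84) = -3.85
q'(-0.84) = 10.76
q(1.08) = 5.88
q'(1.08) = 8.97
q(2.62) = 45.86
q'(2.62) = 49.11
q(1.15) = 6.55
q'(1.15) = 10.00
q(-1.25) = -9.78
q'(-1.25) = 18.59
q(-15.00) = -9132.39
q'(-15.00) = 1799.90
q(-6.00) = -628.29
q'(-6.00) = 300.50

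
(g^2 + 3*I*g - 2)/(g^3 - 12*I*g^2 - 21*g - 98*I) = (g + I)/(g^2 - 14*I*g - 49)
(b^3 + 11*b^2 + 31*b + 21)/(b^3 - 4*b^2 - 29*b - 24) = (b + 7)/(b - 8)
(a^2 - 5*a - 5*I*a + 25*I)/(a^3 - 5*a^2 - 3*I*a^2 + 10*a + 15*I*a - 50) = 1/(a + 2*I)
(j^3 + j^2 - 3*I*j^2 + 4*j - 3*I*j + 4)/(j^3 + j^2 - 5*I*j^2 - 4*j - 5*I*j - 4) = (j + I)/(j - I)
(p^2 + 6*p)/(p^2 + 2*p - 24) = p/(p - 4)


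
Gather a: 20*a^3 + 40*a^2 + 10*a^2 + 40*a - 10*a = 20*a^3 + 50*a^2 + 30*a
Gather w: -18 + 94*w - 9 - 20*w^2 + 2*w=-20*w^2 + 96*w - 27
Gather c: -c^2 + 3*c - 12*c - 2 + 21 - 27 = -c^2 - 9*c - 8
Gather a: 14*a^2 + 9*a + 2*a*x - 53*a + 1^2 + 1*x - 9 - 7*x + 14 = 14*a^2 + a*(2*x - 44) - 6*x + 6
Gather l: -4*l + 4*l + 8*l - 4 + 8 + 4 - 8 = 8*l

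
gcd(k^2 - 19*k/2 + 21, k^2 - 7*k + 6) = k - 6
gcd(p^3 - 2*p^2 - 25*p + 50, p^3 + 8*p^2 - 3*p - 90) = p + 5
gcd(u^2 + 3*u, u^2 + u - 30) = 1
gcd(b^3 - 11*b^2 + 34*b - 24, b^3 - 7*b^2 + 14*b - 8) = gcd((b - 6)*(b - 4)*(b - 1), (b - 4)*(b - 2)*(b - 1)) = b^2 - 5*b + 4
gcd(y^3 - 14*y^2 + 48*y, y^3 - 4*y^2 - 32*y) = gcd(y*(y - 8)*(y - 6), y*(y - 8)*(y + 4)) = y^2 - 8*y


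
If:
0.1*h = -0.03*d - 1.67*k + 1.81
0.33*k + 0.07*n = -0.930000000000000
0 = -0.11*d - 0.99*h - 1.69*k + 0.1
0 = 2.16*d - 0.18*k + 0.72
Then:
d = -0.23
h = -1.93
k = 1.20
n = -18.96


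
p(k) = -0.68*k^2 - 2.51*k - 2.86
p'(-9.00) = 9.73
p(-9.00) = -35.35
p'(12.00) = -18.83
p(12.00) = -130.90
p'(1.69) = -4.81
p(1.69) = -9.04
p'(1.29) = -4.26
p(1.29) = -7.23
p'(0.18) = -2.75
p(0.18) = -3.33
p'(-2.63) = 1.07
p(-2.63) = -0.96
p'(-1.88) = 0.05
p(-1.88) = -0.54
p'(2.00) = -5.23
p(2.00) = -10.60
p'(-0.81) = -1.41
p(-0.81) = -1.27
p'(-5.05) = 4.36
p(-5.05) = -7.53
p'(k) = -1.36*k - 2.51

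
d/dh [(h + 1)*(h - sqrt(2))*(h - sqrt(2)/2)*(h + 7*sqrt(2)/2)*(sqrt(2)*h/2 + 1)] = 5*sqrt(2)*h^4/2 + 2*sqrt(2)*h^3 + 12*h^3 - 33*sqrt(2)*h^2/4 + 9*h^2 - 12*h - 11*sqrt(2)*h/2 - 6 + 7*sqrt(2)/2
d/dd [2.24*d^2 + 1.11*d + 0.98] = 4.48*d + 1.11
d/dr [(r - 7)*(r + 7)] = 2*r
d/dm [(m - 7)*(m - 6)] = 2*m - 13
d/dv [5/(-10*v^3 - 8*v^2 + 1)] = 10*v*(15*v + 8)/(10*v^3 + 8*v^2 - 1)^2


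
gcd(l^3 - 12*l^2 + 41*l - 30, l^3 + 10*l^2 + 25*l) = 1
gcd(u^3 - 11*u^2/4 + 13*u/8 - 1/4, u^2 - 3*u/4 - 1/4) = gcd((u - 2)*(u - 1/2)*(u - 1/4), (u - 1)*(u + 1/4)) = 1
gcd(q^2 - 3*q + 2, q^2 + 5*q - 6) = q - 1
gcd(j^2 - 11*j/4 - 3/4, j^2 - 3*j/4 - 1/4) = j + 1/4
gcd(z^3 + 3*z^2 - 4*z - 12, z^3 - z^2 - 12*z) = z + 3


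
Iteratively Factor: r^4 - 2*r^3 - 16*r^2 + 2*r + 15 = (r + 3)*(r^3 - 5*r^2 - r + 5) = (r - 5)*(r + 3)*(r^2 - 1) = (r - 5)*(r + 1)*(r + 3)*(r - 1)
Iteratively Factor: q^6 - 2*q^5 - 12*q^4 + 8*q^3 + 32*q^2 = (q)*(q^5 - 2*q^4 - 12*q^3 + 8*q^2 + 32*q) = q*(q - 2)*(q^4 - 12*q^2 - 16*q) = q^2*(q - 2)*(q^3 - 12*q - 16) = q^2*(q - 4)*(q - 2)*(q^2 + 4*q + 4) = q^2*(q - 4)*(q - 2)*(q + 2)*(q + 2)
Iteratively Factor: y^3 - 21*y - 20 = (y - 5)*(y^2 + 5*y + 4) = (y - 5)*(y + 1)*(y + 4)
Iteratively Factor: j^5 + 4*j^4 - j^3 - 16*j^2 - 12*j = (j + 1)*(j^4 + 3*j^3 - 4*j^2 - 12*j) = (j + 1)*(j + 3)*(j^3 - 4*j) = (j + 1)*(j + 2)*(j + 3)*(j^2 - 2*j) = j*(j + 1)*(j + 2)*(j + 3)*(j - 2)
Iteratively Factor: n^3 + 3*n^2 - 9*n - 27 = (n - 3)*(n^2 + 6*n + 9) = (n - 3)*(n + 3)*(n + 3)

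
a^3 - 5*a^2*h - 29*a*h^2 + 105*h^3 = (a - 7*h)*(a - 3*h)*(a + 5*h)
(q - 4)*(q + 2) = q^2 - 2*q - 8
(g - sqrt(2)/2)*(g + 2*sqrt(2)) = g^2 + 3*sqrt(2)*g/2 - 2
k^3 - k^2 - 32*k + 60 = (k - 5)*(k - 2)*(k + 6)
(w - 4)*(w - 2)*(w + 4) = w^3 - 2*w^2 - 16*w + 32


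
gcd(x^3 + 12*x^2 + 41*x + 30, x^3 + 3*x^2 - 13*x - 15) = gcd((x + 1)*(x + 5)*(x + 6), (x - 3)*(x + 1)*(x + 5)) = x^2 + 6*x + 5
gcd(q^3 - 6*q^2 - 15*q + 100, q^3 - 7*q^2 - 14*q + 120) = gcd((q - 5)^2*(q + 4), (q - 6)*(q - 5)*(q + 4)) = q^2 - q - 20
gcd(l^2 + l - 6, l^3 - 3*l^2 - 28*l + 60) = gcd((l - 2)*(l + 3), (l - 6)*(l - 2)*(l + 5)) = l - 2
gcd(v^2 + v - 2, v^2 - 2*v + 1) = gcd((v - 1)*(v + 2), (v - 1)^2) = v - 1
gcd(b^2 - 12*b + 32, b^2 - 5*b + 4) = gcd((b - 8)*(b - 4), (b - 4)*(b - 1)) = b - 4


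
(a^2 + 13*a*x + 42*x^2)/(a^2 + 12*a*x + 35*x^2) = (a + 6*x)/(a + 5*x)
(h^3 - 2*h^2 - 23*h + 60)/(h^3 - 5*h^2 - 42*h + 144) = (h^2 + h - 20)/(h^2 - 2*h - 48)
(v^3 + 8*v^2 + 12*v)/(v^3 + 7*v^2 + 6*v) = (v + 2)/(v + 1)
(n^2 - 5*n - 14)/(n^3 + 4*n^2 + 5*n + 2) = (n - 7)/(n^2 + 2*n + 1)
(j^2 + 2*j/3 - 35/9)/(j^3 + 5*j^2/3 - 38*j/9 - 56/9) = (3*j - 5)/(3*j^2 - 2*j - 8)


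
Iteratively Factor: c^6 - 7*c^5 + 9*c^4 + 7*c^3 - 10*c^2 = (c - 2)*(c^5 - 5*c^4 - c^3 + 5*c^2) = c*(c - 2)*(c^4 - 5*c^3 - c^2 + 5*c) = c*(c - 5)*(c - 2)*(c^3 - c) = c*(c - 5)*(c - 2)*(c + 1)*(c^2 - c) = c*(c - 5)*(c - 2)*(c - 1)*(c + 1)*(c)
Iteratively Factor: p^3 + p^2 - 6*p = (p - 2)*(p^2 + 3*p) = p*(p - 2)*(p + 3)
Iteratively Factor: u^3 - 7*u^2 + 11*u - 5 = (u - 1)*(u^2 - 6*u + 5) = (u - 1)^2*(u - 5)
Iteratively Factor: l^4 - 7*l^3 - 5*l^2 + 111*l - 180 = (l + 4)*(l^3 - 11*l^2 + 39*l - 45) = (l - 5)*(l + 4)*(l^2 - 6*l + 9) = (l - 5)*(l - 3)*(l + 4)*(l - 3)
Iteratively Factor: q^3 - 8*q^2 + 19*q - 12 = (q - 1)*(q^2 - 7*q + 12) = (q - 4)*(q - 1)*(q - 3)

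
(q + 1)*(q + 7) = q^2 + 8*q + 7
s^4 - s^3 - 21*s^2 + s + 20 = (s - 5)*(s - 1)*(s + 1)*(s + 4)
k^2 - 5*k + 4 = (k - 4)*(k - 1)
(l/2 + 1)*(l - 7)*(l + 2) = l^3/2 - 3*l^2/2 - 12*l - 14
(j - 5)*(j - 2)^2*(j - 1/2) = j^4 - 19*j^3/2 + 57*j^2/2 - 32*j + 10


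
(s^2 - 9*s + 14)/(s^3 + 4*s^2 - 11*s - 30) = (s^2 - 9*s + 14)/(s^3 + 4*s^2 - 11*s - 30)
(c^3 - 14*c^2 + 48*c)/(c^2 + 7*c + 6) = c*(c^2 - 14*c + 48)/(c^2 + 7*c + 6)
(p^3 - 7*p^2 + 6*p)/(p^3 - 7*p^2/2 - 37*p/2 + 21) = 2*p/(2*p + 7)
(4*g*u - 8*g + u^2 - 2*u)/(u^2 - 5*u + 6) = (4*g + u)/(u - 3)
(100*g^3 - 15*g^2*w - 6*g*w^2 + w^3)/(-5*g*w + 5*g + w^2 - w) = (-20*g^2 - g*w + w^2)/(w - 1)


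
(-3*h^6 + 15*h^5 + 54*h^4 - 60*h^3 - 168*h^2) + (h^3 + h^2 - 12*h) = -3*h^6 + 15*h^5 + 54*h^4 - 59*h^3 - 167*h^2 - 12*h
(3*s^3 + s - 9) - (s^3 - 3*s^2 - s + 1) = 2*s^3 + 3*s^2 + 2*s - 10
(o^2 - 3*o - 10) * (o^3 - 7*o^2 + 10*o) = o^5 - 10*o^4 + 21*o^3 + 40*o^2 - 100*o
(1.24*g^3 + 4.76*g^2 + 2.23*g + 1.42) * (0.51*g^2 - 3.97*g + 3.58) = 0.6324*g^5 - 2.4952*g^4 - 13.3207*g^3 + 8.9119*g^2 + 2.346*g + 5.0836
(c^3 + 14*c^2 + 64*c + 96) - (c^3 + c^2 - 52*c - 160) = 13*c^2 + 116*c + 256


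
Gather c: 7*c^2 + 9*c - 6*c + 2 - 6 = 7*c^2 + 3*c - 4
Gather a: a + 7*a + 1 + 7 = 8*a + 8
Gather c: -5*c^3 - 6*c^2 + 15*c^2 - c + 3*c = -5*c^3 + 9*c^2 + 2*c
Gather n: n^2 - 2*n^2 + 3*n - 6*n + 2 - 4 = -n^2 - 3*n - 2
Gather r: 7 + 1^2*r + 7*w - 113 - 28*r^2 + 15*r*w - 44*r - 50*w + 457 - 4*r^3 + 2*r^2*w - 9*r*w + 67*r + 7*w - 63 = -4*r^3 + r^2*(2*w - 28) + r*(6*w + 24) - 36*w + 288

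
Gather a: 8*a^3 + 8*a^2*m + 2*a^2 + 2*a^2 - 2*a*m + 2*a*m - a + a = 8*a^3 + a^2*(8*m + 4)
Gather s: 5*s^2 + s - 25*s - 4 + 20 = 5*s^2 - 24*s + 16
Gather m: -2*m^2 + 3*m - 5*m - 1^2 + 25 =-2*m^2 - 2*m + 24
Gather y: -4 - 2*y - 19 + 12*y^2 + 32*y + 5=12*y^2 + 30*y - 18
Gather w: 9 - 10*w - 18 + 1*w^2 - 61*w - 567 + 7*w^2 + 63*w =8*w^2 - 8*w - 576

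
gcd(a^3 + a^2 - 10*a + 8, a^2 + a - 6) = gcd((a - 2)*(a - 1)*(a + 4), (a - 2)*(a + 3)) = a - 2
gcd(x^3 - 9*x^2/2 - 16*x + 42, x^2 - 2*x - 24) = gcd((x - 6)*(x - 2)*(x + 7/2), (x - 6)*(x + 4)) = x - 6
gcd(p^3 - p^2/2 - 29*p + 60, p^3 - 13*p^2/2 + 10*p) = p^2 - 13*p/2 + 10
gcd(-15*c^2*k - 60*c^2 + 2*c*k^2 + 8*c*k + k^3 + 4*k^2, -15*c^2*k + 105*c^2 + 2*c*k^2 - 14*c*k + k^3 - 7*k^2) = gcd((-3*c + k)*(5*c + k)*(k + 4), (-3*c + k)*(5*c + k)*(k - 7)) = 15*c^2 - 2*c*k - k^2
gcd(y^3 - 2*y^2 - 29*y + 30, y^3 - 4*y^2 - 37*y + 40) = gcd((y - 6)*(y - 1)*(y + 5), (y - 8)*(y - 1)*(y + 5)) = y^2 + 4*y - 5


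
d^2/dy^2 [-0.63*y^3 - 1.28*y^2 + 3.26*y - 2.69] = -3.78*y - 2.56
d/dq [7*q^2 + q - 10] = 14*q + 1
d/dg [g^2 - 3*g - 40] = 2*g - 3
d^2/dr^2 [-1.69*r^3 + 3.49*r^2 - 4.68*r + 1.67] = 6.98 - 10.14*r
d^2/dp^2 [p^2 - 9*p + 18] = 2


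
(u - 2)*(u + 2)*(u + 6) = u^3 + 6*u^2 - 4*u - 24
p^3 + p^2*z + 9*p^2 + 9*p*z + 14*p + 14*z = (p + 2)*(p + 7)*(p + z)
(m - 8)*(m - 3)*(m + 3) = m^3 - 8*m^2 - 9*m + 72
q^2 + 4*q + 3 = (q + 1)*(q + 3)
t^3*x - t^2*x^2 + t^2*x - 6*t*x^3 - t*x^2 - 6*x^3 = (t - 3*x)*(t + 2*x)*(t*x + x)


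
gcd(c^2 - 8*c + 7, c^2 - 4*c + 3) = c - 1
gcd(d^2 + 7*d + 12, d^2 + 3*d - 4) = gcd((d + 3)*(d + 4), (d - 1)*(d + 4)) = d + 4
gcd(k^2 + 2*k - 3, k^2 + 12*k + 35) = 1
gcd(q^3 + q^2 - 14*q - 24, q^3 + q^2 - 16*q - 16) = q - 4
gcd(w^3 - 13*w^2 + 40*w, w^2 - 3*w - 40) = w - 8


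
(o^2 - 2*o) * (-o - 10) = -o^3 - 8*o^2 + 20*o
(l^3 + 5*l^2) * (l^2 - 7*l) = l^5 - 2*l^4 - 35*l^3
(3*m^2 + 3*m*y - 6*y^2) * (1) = 3*m^2 + 3*m*y - 6*y^2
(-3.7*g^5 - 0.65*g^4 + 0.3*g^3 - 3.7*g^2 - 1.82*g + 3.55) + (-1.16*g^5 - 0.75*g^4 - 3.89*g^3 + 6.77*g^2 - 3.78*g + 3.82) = -4.86*g^5 - 1.4*g^4 - 3.59*g^3 + 3.07*g^2 - 5.6*g + 7.37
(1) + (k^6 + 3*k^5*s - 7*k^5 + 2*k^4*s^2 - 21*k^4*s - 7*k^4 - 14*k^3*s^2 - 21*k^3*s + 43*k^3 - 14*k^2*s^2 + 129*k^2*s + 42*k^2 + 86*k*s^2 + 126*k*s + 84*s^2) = k^6 + 3*k^5*s - 7*k^5 + 2*k^4*s^2 - 21*k^4*s - 7*k^4 - 14*k^3*s^2 - 21*k^3*s + 43*k^3 - 14*k^2*s^2 + 129*k^2*s + 42*k^2 + 86*k*s^2 + 126*k*s + 84*s^2 + 1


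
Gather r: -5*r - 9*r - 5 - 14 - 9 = -14*r - 28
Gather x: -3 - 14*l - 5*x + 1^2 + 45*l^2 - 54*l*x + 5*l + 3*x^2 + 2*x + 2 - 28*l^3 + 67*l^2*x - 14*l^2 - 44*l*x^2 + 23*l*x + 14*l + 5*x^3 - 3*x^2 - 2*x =-28*l^3 + 31*l^2 - 44*l*x^2 + 5*l + 5*x^3 + x*(67*l^2 - 31*l - 5)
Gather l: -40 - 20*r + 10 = -20*r - 30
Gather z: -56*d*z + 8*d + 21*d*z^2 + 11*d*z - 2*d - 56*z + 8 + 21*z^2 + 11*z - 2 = 6*d + z^2*(21*d + 21) + z*(-45*d - 45) + 6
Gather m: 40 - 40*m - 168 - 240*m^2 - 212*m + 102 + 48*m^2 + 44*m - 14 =-192*m^2 - 208*m - 40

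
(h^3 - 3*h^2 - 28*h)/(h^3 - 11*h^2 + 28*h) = (h + 4)/(h - 4)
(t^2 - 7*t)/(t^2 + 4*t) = (t - 7)/(t + 4)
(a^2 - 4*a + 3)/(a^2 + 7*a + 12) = (a^2 - 4*a + 3)/(a^2 + 7*a + 12)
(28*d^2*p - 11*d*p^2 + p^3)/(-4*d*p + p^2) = -7*d + p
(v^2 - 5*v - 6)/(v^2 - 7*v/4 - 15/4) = 4*(-v^2 + 5*v + 6)/(-4*v^2 + 7*v + 15)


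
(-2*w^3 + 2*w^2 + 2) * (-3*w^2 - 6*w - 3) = 6*w^5 + 6*w^4 - 6*w^3 - 12*w^2 - 12*w - 6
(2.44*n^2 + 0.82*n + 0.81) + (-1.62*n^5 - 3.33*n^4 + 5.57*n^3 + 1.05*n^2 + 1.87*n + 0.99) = -1.62*n^5 - 3.33*n^4 + 5.57*n^3 + 3.49*n^2 + 2.69*n + 1.8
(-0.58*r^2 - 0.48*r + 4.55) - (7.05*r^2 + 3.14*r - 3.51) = -7.63*r^2 - 3.62*r + 8.06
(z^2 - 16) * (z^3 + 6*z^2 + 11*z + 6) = z^5 + 6*z^4 - 5*z^3 - 90*z^2 - 176*z - 96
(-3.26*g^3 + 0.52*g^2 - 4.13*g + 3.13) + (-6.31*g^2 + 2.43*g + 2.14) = -3.26*g^3 - 5.79*g^2 - 1.7*g + 5.27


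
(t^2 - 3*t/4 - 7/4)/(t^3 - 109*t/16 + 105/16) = 4*(t + 1)/(4*t^2 + 7*t - 15)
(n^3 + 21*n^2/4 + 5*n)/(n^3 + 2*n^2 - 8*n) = (n + 5/4)/(n - 2)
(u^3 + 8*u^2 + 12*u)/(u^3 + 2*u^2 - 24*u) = (u + 2)/(u - 4)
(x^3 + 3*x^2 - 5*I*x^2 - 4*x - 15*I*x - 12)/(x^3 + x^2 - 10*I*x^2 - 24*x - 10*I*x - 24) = (x^2 + x*(3 - I) - 3*I)/(x^2 + x*(1 - 6*I) - 6*I)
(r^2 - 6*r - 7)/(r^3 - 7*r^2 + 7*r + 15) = (r - 7)/(r^2 - 8*r + 15)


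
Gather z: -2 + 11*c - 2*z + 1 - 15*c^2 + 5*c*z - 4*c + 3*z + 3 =-15*c^2 + 7*c + z*(5*c + 1) + 2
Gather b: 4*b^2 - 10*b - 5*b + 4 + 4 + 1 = 4*b^2 - 15*b + 9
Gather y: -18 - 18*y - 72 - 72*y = -90*y - 90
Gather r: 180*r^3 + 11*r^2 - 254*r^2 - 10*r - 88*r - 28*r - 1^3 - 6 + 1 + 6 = 180*r^3 - 243*r^2 - 126*r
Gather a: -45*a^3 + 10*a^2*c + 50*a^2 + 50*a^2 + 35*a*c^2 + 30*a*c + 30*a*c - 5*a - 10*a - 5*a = -45*a^3 + a^2*(10*c + 100) + a*(35*c^2 + 60*c - 20)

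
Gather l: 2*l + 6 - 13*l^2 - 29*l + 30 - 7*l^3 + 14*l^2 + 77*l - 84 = -7*l^3 + l^2 + 50*l - 48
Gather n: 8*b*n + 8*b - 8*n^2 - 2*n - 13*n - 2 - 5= 8*b - 8*n^2 + n*(8*b - 15) - 7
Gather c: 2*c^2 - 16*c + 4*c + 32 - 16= 2*c^2 - 12*c + 16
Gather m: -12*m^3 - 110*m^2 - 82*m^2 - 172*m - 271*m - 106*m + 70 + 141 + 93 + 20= -12*m^3 - 192*m^2 - 549*m + 324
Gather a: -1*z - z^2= -z^2 - z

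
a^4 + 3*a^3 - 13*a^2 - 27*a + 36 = (a - 3)*(a - 1)*(a + 3)*(a + 4)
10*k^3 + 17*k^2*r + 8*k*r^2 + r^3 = (k + r)*(2*k + r)*(5*k + r)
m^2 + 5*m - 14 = (m - 2)*(m + 7)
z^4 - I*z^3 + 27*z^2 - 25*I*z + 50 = (z - 5*I)*(z - 2*I)*(z + I)*(z + 5*I)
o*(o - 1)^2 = o^3 - 2*o^2 + o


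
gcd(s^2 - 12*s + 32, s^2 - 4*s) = s - 4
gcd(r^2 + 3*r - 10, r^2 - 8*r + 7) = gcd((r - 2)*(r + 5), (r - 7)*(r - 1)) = 1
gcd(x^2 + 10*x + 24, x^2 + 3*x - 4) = x + 4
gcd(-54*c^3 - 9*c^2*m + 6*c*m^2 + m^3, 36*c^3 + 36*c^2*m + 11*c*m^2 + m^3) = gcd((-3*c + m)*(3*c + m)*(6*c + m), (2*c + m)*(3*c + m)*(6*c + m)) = 18*c^2 + 9*c*m + m^2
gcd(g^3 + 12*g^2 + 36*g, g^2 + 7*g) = g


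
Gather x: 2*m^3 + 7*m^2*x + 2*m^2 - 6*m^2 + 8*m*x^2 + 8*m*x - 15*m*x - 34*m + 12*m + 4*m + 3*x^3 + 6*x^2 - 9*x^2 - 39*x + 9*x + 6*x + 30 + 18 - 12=2*m^3 - 4*m^2 - 18*m + 3*x^3 + x^2*(8*m - 3) + x*(7*m^2 - 7*m - 24) + 36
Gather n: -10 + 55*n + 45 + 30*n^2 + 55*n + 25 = 30*n^2 + 110*n + 60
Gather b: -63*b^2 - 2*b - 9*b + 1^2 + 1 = -63*b^2 - 11*b + 2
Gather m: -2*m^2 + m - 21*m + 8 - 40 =-2*m^2 - 20*m - 32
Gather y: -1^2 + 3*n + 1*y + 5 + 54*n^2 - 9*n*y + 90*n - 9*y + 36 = 54*n^2 + 93*n + y*(-9*n - 8) + 40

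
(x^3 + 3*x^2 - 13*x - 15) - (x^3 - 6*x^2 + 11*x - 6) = 9*x^2 - 24*x - 9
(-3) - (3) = -6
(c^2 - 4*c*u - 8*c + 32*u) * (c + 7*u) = c^3 + 3*c^2*u - 8*c^2 - 28*c*u^2 - 24*c*u + 224*u^2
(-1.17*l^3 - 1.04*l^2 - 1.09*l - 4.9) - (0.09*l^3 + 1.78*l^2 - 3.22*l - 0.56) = -1.26*l^3 - 2.82*l^2 + 2.13*l - 4.34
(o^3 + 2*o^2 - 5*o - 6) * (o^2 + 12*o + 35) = o^5 + 14*o^4 + 54*o^3 + 4*o^2 - 247*o - 210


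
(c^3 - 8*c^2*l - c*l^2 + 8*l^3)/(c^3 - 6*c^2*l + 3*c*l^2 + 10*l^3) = (c^2 - 9*c*l + 8*l^2)/(c^2 - 7*c*l + 10*l^2)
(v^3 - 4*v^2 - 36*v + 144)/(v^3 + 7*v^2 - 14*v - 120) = (v - 6)/(v + 5)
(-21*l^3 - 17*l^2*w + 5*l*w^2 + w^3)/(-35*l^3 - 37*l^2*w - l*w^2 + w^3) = (-21*l^2 + 4*l*w + w^2)/(-35*l^2 - 2*l*w + w^2)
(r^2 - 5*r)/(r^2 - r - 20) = r/(r + 4)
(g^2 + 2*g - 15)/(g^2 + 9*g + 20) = (g - 3)/(g + 4)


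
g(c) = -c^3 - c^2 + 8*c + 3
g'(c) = -3*c^2 - 2*c + 8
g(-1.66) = -8.46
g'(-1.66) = 3.05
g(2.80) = -4.39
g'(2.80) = -21.12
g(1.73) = 8.67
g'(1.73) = -4.44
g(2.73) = -2.96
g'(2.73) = -19.82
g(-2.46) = -7.84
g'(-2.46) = -5.23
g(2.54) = 0.48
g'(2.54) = -16.43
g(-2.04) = -8.99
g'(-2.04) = -0.40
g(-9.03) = 585.53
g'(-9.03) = -218.56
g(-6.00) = 135.00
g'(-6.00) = -88.00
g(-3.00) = -3.00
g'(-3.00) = -13.00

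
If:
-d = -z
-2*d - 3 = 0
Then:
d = -3/2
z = -3/2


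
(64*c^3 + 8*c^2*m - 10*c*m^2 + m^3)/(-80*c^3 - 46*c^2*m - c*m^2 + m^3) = (-4*c + m)/(5*c + m)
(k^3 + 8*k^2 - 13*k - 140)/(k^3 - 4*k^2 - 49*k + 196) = (k + 5)/(k - 7)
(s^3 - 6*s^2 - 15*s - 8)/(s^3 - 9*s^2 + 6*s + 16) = (s + 1)/(s - 2)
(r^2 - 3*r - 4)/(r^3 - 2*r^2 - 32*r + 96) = (r + 1)/(r^2 + 2*r - 24)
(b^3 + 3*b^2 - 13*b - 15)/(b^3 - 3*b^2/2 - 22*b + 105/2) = 2*(b + 1)/(2*b - 7)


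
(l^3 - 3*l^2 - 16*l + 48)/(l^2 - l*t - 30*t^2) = (-l^3 + 3*l^2 + 16*l - 48)/(-l^2 + l*t + 30*t^2)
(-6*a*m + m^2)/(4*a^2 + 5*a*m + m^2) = m*(-6*a + m)/(4*a^2 + 5*a*m + m^2)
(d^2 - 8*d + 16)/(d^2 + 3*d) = (d^2 - 8*d + 16)/(d*(d + 3))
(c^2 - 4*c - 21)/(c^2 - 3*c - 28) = (c + 3)/(c + 4)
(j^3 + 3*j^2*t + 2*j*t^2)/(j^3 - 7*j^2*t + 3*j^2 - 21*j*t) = (j^2 + 3*j*t + 2*t^2)/(j^2 - 7*j*t + 3*j - 21*t)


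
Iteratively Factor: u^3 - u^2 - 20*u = (u - 5)*(u^2 + 4*u) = u*(u - 5)*(u + 4)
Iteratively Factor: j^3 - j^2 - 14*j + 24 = (j - 3)*(j^2 + 2*j - 8) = (j - 3)*(j - 2)*(j + 4)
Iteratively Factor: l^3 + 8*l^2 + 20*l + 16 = (l + 4)*(l^2 + 4*l + 4) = (l + 2)*(l + 4)*(l + 2)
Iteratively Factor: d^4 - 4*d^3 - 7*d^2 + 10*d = (d - 5)*(d^3 + d^2 - 2*d) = (d - 5)*(d + 2)*(d^2 - d) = (d - 5)*(d - 1)*(d + 2)*(d)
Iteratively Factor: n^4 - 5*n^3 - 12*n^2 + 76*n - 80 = (n + 4)*(n^3 - 9*n^2 + 24*n - 20) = (n - 2)*(n + 4)*(n^2 - 7*n + 10) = (n - 5)*(n - 2)*(n + 4)*(n - 2)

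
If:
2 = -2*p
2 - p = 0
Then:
No Solution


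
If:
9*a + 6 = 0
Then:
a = -2/3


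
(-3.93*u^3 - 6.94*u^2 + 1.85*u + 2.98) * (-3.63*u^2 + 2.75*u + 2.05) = 14.2659*u^5 + 14.3847*u^4 - 33.857*u^3 - 19.9569*u^2 + 11.9875*u + 6.109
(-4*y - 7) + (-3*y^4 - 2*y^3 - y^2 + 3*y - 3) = -3*y^4 - 2*y^3 - y^2 - y - 10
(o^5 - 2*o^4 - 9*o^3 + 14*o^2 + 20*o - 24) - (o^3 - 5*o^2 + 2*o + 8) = o^5 - 2*o^4 - 10*o^3 + 19*o^2 + 18*o - 32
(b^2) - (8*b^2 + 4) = -7*b^2 - 4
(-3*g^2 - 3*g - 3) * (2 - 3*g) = 9*g^3 + 3*g^2 + 3*g - 6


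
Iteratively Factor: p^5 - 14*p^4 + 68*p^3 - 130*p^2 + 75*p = (p - 5)*(p^4 - 9*p^3 + 23*p^2 - 15*p) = (p - 5)^2*(p^3 - 4*p^2 + 3*p) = p*(p - 5)^2*(p^2 - 4*p + 3) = p*(p - 5)^2*(p - 1)*(p - 3)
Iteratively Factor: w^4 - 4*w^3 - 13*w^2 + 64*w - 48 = (w + 4)*(w^3 - 8*w^2 + 19*w - 12) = (w - 1)*(w + 4)*(w^2 - 7*w + 12) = (w - 4)*(w - 1)*(w + 4)*(w - 3)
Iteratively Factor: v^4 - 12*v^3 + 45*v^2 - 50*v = (v)*(v^3 - 12*v^2 + 45*v - 50) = v*(v - 5)*(v^2 - 7*v + 10) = v*(v - 5)*(v - 2)*(v - 5)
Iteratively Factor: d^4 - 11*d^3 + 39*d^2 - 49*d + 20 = (d - 4)*(d^3 - 7*d^2 + 11*d - 5) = (d - 4)*(d - 1)*(d^2 - 6*d + 5) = (d - 5)*(d - 4)*(d - 1)*(d - 1)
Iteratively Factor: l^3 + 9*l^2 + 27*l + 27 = (l + 3)*(l^2 + 6*l + 9) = (l + 3)^2*(l + 3)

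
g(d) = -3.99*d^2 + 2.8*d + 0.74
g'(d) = 2.8 - 7.98*d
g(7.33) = -193.11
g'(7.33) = -55.69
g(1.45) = -3.59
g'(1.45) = -8.77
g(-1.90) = -18.98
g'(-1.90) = 17.96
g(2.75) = -21.73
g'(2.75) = -19.14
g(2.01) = -9.75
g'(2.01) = -13.24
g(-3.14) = -47.39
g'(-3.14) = 27.86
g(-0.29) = -0.41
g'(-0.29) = 5.11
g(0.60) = 0.98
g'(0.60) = -1.99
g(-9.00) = -347.65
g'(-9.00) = 74.62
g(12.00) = -540.22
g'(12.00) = -92.96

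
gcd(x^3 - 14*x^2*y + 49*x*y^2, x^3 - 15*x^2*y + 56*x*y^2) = x^2 - 7*x*y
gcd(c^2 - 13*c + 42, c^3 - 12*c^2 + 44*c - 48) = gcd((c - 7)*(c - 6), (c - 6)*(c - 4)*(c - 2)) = c - 6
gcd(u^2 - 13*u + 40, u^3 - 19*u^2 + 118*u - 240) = u^2 - 13*u + 40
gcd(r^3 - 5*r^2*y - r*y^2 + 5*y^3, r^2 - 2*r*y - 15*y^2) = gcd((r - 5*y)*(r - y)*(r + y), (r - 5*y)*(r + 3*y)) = -r + 5*y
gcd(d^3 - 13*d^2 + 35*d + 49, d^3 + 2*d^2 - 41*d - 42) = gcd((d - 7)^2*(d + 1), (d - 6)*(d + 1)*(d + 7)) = d + 1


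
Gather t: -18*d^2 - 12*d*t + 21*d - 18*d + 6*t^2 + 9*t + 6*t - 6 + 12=-18*d^2 + 3*d + 6*t^2 + t*(15 - 12*d) + 6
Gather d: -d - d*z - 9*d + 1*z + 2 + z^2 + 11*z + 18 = d*(-z - 10) + z^2 + 12*z + 20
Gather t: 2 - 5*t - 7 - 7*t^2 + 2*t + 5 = -7*t^2 - 3*t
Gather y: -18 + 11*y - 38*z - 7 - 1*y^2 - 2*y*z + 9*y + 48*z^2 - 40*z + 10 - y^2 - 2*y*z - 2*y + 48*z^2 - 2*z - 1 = -2*y^2 + y*(18 - 4*z) + 96*z^2 - 80*z - 16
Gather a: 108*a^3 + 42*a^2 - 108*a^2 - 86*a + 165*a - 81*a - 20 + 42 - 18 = 108*a^3 - 66*a^2 - 2*a + 4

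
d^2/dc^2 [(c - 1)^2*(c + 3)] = 6*c + 2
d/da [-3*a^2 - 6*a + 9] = -6*a - 6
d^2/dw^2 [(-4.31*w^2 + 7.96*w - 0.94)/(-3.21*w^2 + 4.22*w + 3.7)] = (-47.2730279999998*w^3 + 365.254344*w^2 - 643.646088*w + 422.391232)/(33.076161*w^6 - 130.449906*w^5 + 57.119382*w^4 + 225.574192*w^3 - 65.83854*w^2 - 173.3154*w - 50.653)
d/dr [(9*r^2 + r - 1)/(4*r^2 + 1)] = (-4*r^2 + 26*r + 1)/(16*r^4 + 8*r^2 + 1)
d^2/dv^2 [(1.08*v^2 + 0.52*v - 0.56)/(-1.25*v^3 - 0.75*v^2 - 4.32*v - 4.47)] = (-3.375*v^6 - 4.87499999999999*v^5 + 42.567*v^4 + 104.9124*v^3 + 76.6242*v^2 + 2.57219999999997*v - 5.92883999999999)/(1.953125*v^9 + 3.515625*v^8 + 22.359375*v^7 + 45.675*v^6 + 102.41775*v^5 + 194.361525*v^4 + 242.446743*v^3 + 295.219809*v^2 + 258.952464*v + 89.314623)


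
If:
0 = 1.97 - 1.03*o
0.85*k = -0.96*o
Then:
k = -2.16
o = 1.91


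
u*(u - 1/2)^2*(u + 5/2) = u^4 + 3*u^3/2 - 9*u^2/4 + 5*u/8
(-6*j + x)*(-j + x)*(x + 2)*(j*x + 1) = 6*j^3*x^2 + 12*j^3*x - 7*j^2*x^3 - 14*j^2*x^2 + 6*j^2*x + 12*j^2 + j*x^4 + 2*j*x^3 - 7*j*x^2 - 14*j*x + x^3 + 2*x^2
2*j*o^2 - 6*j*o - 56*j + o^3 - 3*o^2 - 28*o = (2*j + o)*(o - 7)*(o + 4)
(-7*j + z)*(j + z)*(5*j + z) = -35*j^3 - 37*j^2*z - j*z^2 + z^3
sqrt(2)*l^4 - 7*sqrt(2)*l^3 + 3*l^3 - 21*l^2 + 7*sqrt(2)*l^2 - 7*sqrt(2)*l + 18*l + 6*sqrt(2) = (l - 6)*(l - 1)*(l + sqrt(2))*(sqrt(2)*l + 1)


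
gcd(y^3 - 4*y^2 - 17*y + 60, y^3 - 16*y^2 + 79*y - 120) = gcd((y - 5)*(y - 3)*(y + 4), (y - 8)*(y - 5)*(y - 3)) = y^2 - 8*y + 15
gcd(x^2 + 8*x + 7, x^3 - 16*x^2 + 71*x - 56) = 1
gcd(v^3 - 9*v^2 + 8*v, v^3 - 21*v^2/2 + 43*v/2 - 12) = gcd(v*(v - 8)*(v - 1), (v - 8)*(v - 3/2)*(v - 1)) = v^2 - 9*v + 8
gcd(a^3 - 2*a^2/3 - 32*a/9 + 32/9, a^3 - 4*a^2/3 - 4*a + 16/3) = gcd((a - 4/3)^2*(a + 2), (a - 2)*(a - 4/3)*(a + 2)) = a^2 + 2*a/3 - 8/3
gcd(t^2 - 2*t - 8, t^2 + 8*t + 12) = t + 2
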